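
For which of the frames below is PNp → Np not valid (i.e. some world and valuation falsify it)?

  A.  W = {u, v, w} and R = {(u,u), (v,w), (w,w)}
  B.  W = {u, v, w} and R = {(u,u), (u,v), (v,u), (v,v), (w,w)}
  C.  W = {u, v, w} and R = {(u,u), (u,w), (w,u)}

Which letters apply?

C

The schema PNp → Np is the dual of axiom 5; it is valid on a frame iff R is euclidean.
(A) R is euclidean (any two R-successors of the same world are R-related), so the schema is valid here.
(B) R is euclidean (any two R-successors of the same world are R-related), so the schema is valid here.
(C) R is not euclidean (u R w and u R w but not w R w), so the schema fails here.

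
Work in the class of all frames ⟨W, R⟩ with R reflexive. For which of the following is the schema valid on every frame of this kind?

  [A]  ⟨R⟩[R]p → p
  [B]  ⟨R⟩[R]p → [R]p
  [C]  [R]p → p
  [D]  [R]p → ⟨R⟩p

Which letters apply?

A reflexive relation is serial.
(A) ⟨R⟩[R]p → p is the dual of axiom B, which corresponds to symmetry. Such an R need not be symmetric — not valid.
(B) ⟨R⟩[R]p → [R]p is the dual of axiom 5, which corresponds to the euclidean property. Such an R need not be euclidean — not valid.
(C) axiom T: valid iff R is reflexive. Every such R is reflexive — valid.
(D) [R]p → ⟨R⟩p is axiom D, which corresponds to seriality. Every such R is serial — valid.

C, D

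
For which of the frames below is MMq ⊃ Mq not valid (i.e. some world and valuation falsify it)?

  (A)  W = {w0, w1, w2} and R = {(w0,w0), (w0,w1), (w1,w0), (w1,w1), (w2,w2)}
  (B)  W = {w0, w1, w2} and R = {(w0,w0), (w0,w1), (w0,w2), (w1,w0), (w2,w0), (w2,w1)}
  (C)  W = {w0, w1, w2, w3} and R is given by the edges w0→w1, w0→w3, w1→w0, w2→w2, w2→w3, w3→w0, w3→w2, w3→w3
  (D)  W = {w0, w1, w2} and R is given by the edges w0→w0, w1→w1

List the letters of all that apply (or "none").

B, C

The schema MMq ⊃ Mq is the dual of axiom 4; it is valid on a frame iff R is transitive.
(A) R is transitive (R is closed under composition), so the schema is valid here.
(B) R is not transitive (w1 R w0 and w0 R w1 but not w1 R w1), so the schema fails here.
(C) R is not transitive (w0 R w1 and w1 R w0 but not w0 R w0), so the schema fails here.
(D) R is transitive (R is closed under composition), so the schema is valid here.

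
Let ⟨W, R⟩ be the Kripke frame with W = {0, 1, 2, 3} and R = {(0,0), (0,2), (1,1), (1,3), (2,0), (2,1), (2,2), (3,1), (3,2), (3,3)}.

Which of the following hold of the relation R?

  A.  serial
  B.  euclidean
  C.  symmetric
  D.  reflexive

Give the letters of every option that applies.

A, D

(A) serial: every world has an R-successor.
(B) not euclidean: 2 R 0 and 2 R 1 but not 0 R 1.
(C) not symmetric: 2 R 1 but not 1 R 2.
(D) reflexive: each world relates to itself.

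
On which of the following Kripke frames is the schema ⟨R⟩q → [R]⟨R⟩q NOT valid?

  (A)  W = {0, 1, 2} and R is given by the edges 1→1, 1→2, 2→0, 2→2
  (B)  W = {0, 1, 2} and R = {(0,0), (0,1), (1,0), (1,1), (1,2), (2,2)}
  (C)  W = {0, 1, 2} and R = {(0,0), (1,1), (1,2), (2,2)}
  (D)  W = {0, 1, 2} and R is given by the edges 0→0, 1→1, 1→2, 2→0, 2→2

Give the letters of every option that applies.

The schema ⟨R⟩q → [R]⟨R⟩q is axiom 5; it is valid on a frame iff R is euclidean.
(A) R is not euclidean (1 R 2 and 1 R 1 but not 2 R 1), so the schema fails here.
(B) R is not euclidean (1 R 0 and 1 R 2 but not 0 R 2), so the schema fails here.
(C) R is not euclidean (1 R 2 and 1 R 1 but not 2 R 1), so the schema fails here.
(D) R is not euclidean (1 R 2 and 1 R 1 but not 2 R 1), so the schema fails here.

A, B, C, D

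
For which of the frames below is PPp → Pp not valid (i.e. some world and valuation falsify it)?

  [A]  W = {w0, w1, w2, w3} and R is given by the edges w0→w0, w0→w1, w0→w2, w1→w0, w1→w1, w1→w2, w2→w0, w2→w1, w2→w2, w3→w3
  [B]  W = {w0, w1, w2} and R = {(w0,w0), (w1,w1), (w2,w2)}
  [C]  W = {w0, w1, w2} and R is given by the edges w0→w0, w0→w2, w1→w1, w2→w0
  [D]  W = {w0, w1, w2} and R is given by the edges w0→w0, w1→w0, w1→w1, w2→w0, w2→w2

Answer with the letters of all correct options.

The schema PPp → Pp is the dual of axiom 4; it is valid on a frame iff R is transitive.
(A) R is transitive (R is closed under composition), so the schema is valid here.
(B) R is transitive (R is closed under composition), so the schema is valid here.
(C) R is not transitive (w2 R w0 and w0 R w2 but not w2 R w2), so the schema fails here.
(D) R is transitive (R is closed under composition), so the schema is valid here.

C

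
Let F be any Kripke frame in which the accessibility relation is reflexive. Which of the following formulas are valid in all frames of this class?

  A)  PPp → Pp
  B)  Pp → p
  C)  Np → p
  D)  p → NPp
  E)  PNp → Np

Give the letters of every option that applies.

C

A reflexive relation is serial.
(A) PPp → Pp is the dual of axiom 4; it is valid on a frame exactly when R is transitive. Such an R need not be transitive, so not valid.
(B) Pp → p is the converse of T; it holds exactly when R ⊆ identity. Such an R need not be a subset of the identity — not valid.
(C) axiom T: valid iff R is reflexive. Every such R is reflexive — valid.
(D) p → NPp is axiom B, which corresponds to symmetry. Such an R need not be symmetric — not valid.
(E) PNp → Np is the dual of axiom 5; it is valid on a frame exactly when R is euclidean. Such an R need not be euclidean, so not valid.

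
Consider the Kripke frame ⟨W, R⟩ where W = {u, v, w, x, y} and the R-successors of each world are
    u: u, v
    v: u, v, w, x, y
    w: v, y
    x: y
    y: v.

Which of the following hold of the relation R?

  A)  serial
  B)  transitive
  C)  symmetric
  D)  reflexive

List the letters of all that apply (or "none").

A

(A) serial: every world has an R-successor.
(B) not transitive: u R v and v R w but not u R w.
(C) not symmetric: v R x but not x R v.
(D) not reflexive: not w R w.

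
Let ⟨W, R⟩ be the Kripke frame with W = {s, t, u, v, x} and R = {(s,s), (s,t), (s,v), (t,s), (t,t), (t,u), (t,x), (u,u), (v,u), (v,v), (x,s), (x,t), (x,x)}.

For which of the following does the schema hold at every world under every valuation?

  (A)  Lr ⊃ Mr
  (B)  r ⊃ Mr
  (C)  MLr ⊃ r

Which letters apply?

R is reflexive: each world relates to itself.
R is not symmetric: s R v but not v R s.
R is serial: every world has an R-successor.
(A) Lr ⊃ Mr is axiom D; it is valid on a frame exactly when R is serial. R is serial, so valid.
(B) r ⊃ Mr is the dual of axiom T, which corresponds to reflexivity. R is reflexive — valid.
(C) MLr ⊃ r is the dual of axiom B, which corresponds to symmetry. R is not symmetric — not valid.

A, B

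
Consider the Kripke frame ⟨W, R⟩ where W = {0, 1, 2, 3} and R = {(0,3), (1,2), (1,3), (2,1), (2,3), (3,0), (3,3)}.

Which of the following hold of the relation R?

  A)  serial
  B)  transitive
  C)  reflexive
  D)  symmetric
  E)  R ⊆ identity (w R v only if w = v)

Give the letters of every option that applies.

(A) serial: every world has an R-successor.
(B) not transitive: 0 R 3 and 3 R 0 but not 0 R 0.
(C) not reflexive: not 0 R 0.
(D) not symmetric: 1 R 3 but not 3 R 1.
(E) not ⊆ identity: 0 R 3 with 0 ≠ 3.

A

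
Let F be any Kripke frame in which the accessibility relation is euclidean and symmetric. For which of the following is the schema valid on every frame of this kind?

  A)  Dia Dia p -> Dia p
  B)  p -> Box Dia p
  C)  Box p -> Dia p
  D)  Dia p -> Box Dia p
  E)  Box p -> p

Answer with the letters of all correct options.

A, B, D

A symmetric euclidean relation is transitive (uRv and vRw give vRu by symmetry, then uRw by the euclidean condition, applied at v).
(A) Dia Dia p -> Dia p (the dual of axiom 4) characterises the transitive frames. Every such R is transitive — valid.
(B) p -> Box Dia p (axiom B) characterises the symmetric frames. Every such R is symmetric — valid.
(C) Box p -> Dia p is axiom D; it is valid on a frame exactly when R is serial. Such an R need not be serial, so not valid.
(D) axiom 5: valid iff R is euclidean. Every such R is euclidean — valid.
(E) axiom T: valid iff R is reflexive. Such an R need not be reflexive — not valid.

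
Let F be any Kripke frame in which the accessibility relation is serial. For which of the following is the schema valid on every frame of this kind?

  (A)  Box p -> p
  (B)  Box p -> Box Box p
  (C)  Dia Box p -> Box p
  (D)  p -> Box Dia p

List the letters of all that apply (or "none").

(A) Box p -> p (axiom T) characterises the reflexive frames. Such an R need not be reflexive — not valid.
(B) Box p -> Box Box p is axiom 4, which corresponds to transitivity. Such an R need not be transitive — not valid.
(C) Dia Box p -> Box p (the dual of axiom 5) characterises the euclidean frames. Such an R need not be euclidean — not valid.
(D) p -> Box Dia p (axiom B) characterises the symmetric frames. Such an R need not be symmetric — not valid.

none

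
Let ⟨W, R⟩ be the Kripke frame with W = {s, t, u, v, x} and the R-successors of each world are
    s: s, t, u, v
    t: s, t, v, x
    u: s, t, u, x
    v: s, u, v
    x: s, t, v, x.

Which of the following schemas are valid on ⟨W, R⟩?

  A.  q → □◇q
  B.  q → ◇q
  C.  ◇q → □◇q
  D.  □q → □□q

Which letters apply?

B

R is reflexive: each world relates to itself.
R is not symmetric: t R v but not v R t.
R is not transitive: s R t and t R x but not s R x.
R is not euclidean: s R t and s R u but not t R u.
(A) q → □◇q is axiom B, which corresponds to symmetry. R is not symmetric — not valid.
(B) q → ◇q is the dual of axiom T, which corresponds to reflexivity. R is reflexive — valid.
(C) axiom 5: valid iff R is euclidean. R is not euclidean — not valid.
(D) □q → □□q is axiom 4; it is valid on a frame exactly when R is transitive. R is not transitive, so not valid.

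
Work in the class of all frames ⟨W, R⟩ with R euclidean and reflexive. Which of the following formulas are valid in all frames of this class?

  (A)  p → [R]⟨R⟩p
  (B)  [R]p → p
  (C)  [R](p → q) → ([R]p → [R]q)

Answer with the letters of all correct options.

A reflexive euclidean relation is also symmetric (from wRw and wRv the euclidean condition gives vRw) and hence transitive; it is an equivalence relation.
(A) p → [R]⟨R⟩p is axiom B; it is valid on a frame exactly when R is symmetric. Every such R is symmetric, so valid.
(B) [R]p → p (axiom T) characterises the reflexive frames. Every such R is reflexive — valid.
(C) [R](p → q) → ([R]p → [R]q) is the K axiom; it holds on all frames — valid.

A, B, C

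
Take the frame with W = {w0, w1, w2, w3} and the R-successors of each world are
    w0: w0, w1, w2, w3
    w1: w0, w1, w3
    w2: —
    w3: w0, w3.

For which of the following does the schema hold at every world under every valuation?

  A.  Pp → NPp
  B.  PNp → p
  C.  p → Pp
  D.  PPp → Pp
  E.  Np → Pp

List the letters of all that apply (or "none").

R is not reflexive: not w2 R w2.
R is not symmetric: w0 R w2 but not w2 R w0.
R is not transitive: w1 R w0 and w0 R w2 but not w1 R w2.
R is not euclidean: w0 R w1 and w0 R w2 but not w1 R w2.
R is not serial: w2 has no R-successor.
(A) axiom 5: valid iff R is euclidean. R is not euclidean — not valid.
(B) the dual of axiom B: valid iff R is symmetric. R is not symmetric — not valid.
(C) p → Pp is the dual of axiom T; it is valid on a frame exactly when R is reflexive. R is not reflexive, so not valid.
(D) PPp → Pp (the dual of axiom 4) characterises the transitive frames. R is not transitive — not valid.
(E) Np → Pp is axiom D; it is valid on a frame exactly when R is serial. R is not serial, so not valid.

none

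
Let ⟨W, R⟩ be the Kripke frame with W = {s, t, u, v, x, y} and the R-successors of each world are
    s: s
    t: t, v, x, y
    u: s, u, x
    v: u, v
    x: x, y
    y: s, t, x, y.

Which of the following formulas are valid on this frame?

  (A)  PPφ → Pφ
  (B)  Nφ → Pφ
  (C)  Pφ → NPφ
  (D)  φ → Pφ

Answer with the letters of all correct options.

R is reflexive: each world relates to itself.
R is not transitive: t R v and v R u but not t R u.
R is not euclidean: t R v and t R t but not v R t.
R is serial: every world has an R-successor.
(A) PPφ → Pφ is the dual of axiom 4, which corresponds to transitivity. R is not transitive — not valid.
(B) axiom D: valid iff R is serial. R is serial — valid.
(C) Pφ → NPφ is axiom 5, which corresponds to the euclidean property. R is not euclidean — not valid.
(D) φ → Pφ (the dual of axiom T) characterises the reflexive frames. R is reflexive — valid.

B, D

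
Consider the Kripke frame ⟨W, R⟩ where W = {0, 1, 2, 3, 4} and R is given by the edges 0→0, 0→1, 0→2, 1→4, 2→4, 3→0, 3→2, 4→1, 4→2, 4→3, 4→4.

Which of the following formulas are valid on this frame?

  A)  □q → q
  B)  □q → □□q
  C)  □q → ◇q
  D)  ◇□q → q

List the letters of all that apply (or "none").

C

R is not reflexive: not 1 R 1.
R is not symmetric: 0 R 1 but not 1 R 0.
R is not transitive: 0 R 1 and 1 R 4 but not 0 R 4.
R is serial: every world has an R-successor.
(A) □q → q (axiom T) characterises the reflexive frames. R is not reflexive — not valid.
(B) □q → □□q is axiom 4; it is valid on a frame exactly when R is transitive. R is not transitive, so not valid.
(C) axiom D: valid iff R is serial. R is serial — valid.
(D) ◇□q → q (the dual of axiom B) characterises the symmetric frames. R is not symmetric — not valid.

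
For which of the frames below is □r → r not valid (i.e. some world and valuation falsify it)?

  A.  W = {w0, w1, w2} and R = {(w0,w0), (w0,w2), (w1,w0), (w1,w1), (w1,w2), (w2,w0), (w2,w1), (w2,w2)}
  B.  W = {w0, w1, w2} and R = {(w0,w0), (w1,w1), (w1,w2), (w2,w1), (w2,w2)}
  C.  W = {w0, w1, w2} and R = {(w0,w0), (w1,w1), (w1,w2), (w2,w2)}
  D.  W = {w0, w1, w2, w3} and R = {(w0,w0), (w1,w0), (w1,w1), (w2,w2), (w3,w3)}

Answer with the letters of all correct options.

The schema □r → r is axiom T; it is valid on a frame iff R is reflexive.
(A) R is reflexive (each world relates to itself), so the schema is valid here.
(B) R is reflexive (each world relates to itself), so the schema is valid here.
(C) R is reflexive (each world relates to itself), so the schema is valid here.
(D) R is reflexive (each world relates to itself), so the schema is valid here.

none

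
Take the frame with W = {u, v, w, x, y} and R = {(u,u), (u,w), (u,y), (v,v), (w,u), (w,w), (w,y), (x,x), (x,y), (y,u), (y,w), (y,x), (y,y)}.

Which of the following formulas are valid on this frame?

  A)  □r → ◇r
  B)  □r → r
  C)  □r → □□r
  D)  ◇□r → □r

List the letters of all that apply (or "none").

R is reflexive: each world relates to itself.
R is not transitive: u R y and y R x but not u R x.
R is not euclidean: y R u and y R x but not u R x.
R is serial: every world has an R-successor.
(A) □r → ◇r is axiom D, which corresponds to seriality. R is serial — valid.
(B) axiom T: valid iff R is reflexive. R is reflexive — valid.
(C) □r → □□r is axiom 4; it is valid on a frame exactly when R is transitive. R is not transitive, so not valid.
(D) the dual of axiom 5: valid iff R is euclidean. R is not euclidean — not valid.

A, B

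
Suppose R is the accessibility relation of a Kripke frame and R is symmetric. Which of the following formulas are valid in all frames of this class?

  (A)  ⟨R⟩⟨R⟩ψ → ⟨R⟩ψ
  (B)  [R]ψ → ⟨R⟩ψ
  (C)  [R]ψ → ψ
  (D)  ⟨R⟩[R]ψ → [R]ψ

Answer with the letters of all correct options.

(A) ⟨R⟩⟨R⟩ψ → ⟨R⟩ψ is the dual of axiom 4; it is valid on a frame exactly when R is transitive. Such an R need not be transitive, so not valid.
(B) [R]ψ → ⟨R⟩ψ is axiom D, which corresponds to seriality. Such an R need not be serial — not valid.
(C) [R]ψ → ψ is axiom T, which corresponds to reflexivity. Such an R need not be reflexive — not valid.
(D) ⟨R⟩[R]ψ → [R]ψ (the dual of axiom 5) characterises the euclidean frames. Such an R need not be euclidean — not valid.

none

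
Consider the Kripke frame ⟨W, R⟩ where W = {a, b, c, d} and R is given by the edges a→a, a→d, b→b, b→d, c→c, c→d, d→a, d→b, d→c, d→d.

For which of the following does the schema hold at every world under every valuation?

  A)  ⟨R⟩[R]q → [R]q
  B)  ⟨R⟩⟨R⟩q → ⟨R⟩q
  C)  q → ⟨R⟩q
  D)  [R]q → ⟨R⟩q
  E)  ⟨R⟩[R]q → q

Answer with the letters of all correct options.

C, D, E

R is reflexive: each world relates to itself.
R is symmetric: every R-edge is matched by its reverse.
R is not transitive: a R d and d R b but not a R b.
R is not euclidean: d R a and d R b but not a R b.
R is serial: every world has an R-successor.
(A) ⟨R⟩[R]q → [R]q is the dual of axiom 5, which corresponds to the euclidean property. R is not euclidean — not valid.
(B) ⟨R⟩⟨R⟩q → ⟨R⟩q is the dual of axiom 4, which corresponds to transitivity. R is not transitive — not valid.
(C) q → ⟨R⟩q is the dual of axiom T; it is valid on a frame exactly when R is reflexive. R is reflexive, so valid.
(D) [R]q → ⟨R⟩q is axiom D; it is valid on a frame exactly when R is serial. R is serial, so valid.
(E) ⟨R⟩[R]q → q is the dual of axiom B, which corresponds to symmetry. R is symmetric — valid.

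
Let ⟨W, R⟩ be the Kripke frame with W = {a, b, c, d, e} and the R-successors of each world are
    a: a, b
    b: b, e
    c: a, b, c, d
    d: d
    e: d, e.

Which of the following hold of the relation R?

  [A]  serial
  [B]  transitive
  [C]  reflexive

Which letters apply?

A, C

(A) serial: every world has an R-successor.
(B) not transitive: a R b and b R e but not a R e.
(C) reflexive: each world relates to itself.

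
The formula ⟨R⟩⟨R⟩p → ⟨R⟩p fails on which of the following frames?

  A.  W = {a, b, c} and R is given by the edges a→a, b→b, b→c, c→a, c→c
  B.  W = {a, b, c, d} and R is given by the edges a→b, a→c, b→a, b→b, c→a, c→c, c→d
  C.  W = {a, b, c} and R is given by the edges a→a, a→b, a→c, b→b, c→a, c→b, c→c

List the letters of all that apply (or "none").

A, B

The schema ⟨R⟩⟨R⟩p → ⟨R⟩p is the dual of axiom 4; it is valid on a frame iff R is transitive.
(A) R is not transitive (b R c and c R a but not b R a), so the schema fails here.
(B) R is not transitive (a R b and b R a but not a R a), so the schema fails here.
(C) R is transitive (R is closed under composition), so the schema is valid here.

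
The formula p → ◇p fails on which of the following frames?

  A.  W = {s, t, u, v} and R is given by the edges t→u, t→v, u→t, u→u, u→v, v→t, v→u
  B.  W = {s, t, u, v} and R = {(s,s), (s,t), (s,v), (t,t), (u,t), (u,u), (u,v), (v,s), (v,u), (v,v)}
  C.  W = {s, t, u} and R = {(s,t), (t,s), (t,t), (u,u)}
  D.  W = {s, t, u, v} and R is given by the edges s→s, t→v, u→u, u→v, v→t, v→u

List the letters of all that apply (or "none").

The schema p → ◇p is the dual of axiom T; it is valid on a frame iff R is reflexive.
(A) R is not reflexive (not s R s), so the schema fails here.
(B) R is reflexive (each world relates to itself), so the schema is valid here.
(C) R is not reflexive (not s R s), so the schema fails here.
(D) R is not reflexive (not t R t), so the schema fails here.

A, C, D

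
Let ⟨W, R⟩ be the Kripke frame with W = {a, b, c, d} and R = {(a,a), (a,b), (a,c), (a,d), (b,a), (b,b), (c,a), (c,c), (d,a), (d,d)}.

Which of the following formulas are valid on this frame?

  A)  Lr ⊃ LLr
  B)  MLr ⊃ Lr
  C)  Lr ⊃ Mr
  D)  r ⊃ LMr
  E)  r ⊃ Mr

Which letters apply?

C, D, E

R is reflexive: each world relates to itself.
R is symmetric: every R-edge is matched by its reverse.
R is not transitive: b R a and a R c but not b R c.
R is not euclidean: a R b and a R c but not b R c.
R is serial: every world has an R-successor.
(A) Lr ⊃ LLr is axiom 4; it is valid on a frame exactly when R is transitive. R is not transitive, so not valid.
(B) the dual of axiom 5: valid iff R is euclidean. R is not euclidean — not valid.
(C) Lr ⊃ Mr is axiom D; it is valid on a frame exactly when R is serial. R is serial, so valid.
(D) axiom B: valid iff R is symmetric. R is symmetric — valid.
(E) the dual of axiom T: valid iff R is reflexive. R is reflexive — valid.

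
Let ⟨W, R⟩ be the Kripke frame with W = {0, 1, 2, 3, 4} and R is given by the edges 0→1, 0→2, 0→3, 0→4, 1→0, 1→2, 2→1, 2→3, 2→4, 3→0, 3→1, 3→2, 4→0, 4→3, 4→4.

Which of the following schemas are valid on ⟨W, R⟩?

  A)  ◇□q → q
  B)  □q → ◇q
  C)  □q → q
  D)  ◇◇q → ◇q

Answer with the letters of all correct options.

R is not reflexive: not 0 R 0.
R is not symmetric: 0 R 2 but not 2 R 0.
R is not transitive: 0 R 1 and 1 R 0 but not 0 R 0.
R is serial: every world has an R-successor.
(A) ◇□q → q is the dual of axiom B; it is valid on a frame exactly when R is symmetric. R is not symmetric, so not valid.
(B) □q → ◇q is axiom D, which corresponds to seriality. R is serial — valid.
(C) □q → q is axiom T, which corresponds to reflexivity. R is not reflexive — not valid.
(D) ◇◇q → ◇q is the dual of axiom 4, which corresponds to transitivity. R is not transitive — not valid.

B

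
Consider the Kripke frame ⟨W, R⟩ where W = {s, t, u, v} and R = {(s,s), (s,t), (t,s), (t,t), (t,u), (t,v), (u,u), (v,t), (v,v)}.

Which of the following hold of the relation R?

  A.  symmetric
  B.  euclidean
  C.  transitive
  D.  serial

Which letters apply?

(A) not symmetric: t R u but not u R t.
(B) not euclidean: t R s and t R u but not s R u.
(C) not transitive: s R t and t R u but not s R u.
(D) serial: every world has an R-successor.

D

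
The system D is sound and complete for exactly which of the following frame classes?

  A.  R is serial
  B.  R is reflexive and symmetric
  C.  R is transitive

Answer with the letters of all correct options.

A

(A) D is sound and complete for exactly this class.
(B) this class determines B (= KTB), not D.
(C) this class determines K4, not D.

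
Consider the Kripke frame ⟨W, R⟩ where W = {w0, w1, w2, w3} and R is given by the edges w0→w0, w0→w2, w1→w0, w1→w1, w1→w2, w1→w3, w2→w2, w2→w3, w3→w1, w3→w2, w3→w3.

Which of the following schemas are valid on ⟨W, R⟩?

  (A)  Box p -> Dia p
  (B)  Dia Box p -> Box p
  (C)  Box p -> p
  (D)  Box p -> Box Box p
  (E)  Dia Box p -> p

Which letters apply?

A, C

R is reflexive: each world relates to itself.
R is not symmetric: w0 R w2 but not w2 R w0.
R is not transitive: w0 R w2 and w2 R w3 but not w0 R w3.
R is not euclidean: w0 R w2 and w0 R w0 but not w2 R w0.
R is serial: every world has an R-successor.
(A) axiom D: valid iff R is serial. R is serial — valid.
(B) Dia Box p -> Box p is the dual of axiom 5, which corresponds to the euclidean property. R is not euclidean — not valid.
(C) Box p -> p is axiom T, which corresponds to reflexivity. R is reflexive — valid.
(D) Box p -> Box Box p is axiom 4, which corresponds to transitivity. R is not transitive — not valid.
(E) Dia Box p -> p is the dual of axiom B, which corresponds to symmetry. R is not symmetric — not valid.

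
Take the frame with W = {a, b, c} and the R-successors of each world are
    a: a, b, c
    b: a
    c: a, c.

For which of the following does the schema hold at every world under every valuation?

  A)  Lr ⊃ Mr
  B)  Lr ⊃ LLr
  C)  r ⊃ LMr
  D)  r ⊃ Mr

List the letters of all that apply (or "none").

A, C

R is not reflexive: not b R b.
R is symmetric: every R-edge is matched by its reverse.
R is not transitive: b R a and a R b but not b R b.
R is serial: every world has an R-successor.
(A) axiom D: valid iff R is serial. R is serial — valid.
(B) Lr ⊃ LLr (axiom 4) characterises the transitive frames. R is not transitive — not valid.
(C) r ⊃ LMr is axiom B, which corresponds to symmetry. R is symmetric — valid.
(D) r ⊃ Mr is the dual of axiom T; it is valid on a frame exactly when R is reflexive. R is not reflexive, so not valid.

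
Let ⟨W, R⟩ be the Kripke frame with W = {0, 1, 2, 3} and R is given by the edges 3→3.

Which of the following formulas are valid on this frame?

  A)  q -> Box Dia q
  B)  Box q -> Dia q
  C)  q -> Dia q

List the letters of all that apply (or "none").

A

R is not reflexive: not 0 R 0.
R is symmetric: every R-edge is matched by its reverse.
R is not serial: 0 has no R-successor.
(A) q -> Box Dia q (axiom B) characterises the symmetric frames. R is symmetric — valid.
(B) Box q -> Dia q is axiom D; it is valid on a frame exactly when R is serial. R is not serial, so not valid.
(C) q -> Dia q is the dual of axiom T, which corresponds to reflexivity. R is not reflexive — not valid.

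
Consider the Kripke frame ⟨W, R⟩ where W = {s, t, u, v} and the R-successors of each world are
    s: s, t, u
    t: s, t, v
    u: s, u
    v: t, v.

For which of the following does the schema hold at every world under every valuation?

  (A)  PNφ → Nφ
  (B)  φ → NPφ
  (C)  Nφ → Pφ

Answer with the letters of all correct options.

R is symmetric: every R-edge is matched by its reverse.
R is not euclidean: s R t and s R u but not t R u.
R is serial: every world has an R-successor.
(A) PNφ → Nφ is the dual of axiom 5, which corresponds to the euclidean property. R is not euclidean — not valid.
(B) φ → NPφ is axiom B, which corresponds to symmetry. R is symmetric — valid.
(C) axiom D: valid iff R is serial. R is serial — valid.

B, C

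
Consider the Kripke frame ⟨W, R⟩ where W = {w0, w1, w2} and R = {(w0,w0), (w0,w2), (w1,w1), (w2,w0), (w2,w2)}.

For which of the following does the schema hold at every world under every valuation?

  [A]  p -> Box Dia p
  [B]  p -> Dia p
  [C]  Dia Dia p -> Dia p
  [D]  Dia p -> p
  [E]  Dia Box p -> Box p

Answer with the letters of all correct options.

R is reflexive: each world relates to itself.
R is symmetric: every R-edge is matched by its reverse.
R is transitive: R is closed under composition.
R is euclidean: any two R-successors of the same world are R-related.
R is not a subset of the identity: w0 R w2 with w0 ≠ w2.
(A) p -> Box Dia p is axiom B; it is valid on a frame exactly when R is symmetric. R is symmetric, so valid.
(B) p -> Dia p is the dual of axiom T; it is valid on a frame exactly when R is reflexive. R is reflexive, so valid.
(C) Dia Dia p -> Dia p is the dual of axiom 4; it is valid on a frame exactly when R is transitive. R is transitive, so valid.
(D) Dia p -> p is valid only on frames where every R-edge is a self-loop. Here R ⊄ identity — not valid.
(E) Dia Box p -> Box p is the dual of axiom 5, which corresponds to the euclidean property. R is euclidean — valid.

A, B, C, E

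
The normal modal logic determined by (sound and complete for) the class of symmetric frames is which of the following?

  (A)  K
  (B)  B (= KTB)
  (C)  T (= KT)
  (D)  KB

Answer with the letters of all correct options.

D

(A) K is determined by the class of arbitrary frames.
(B) B (= KTB) is determined by the class of reflexive and symmetric frames.
(C) T (= KT) is determined by the class of reflexive frames.
(D) KB is determined by exactly this class.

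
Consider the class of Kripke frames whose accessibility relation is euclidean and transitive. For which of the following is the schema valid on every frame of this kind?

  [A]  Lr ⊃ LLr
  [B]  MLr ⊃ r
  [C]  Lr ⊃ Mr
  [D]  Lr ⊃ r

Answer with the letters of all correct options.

A

(A) Lr ⊃ LLr is axiom 4; it is valid on a frame exactly when R is transitive. Every such R is transitive, so valid.
(B) MLr ⊃ r is the dual of axiom B; it is valid on a frame exactly when R is symmetric. Such an R need not be symmetric, so not valid.
(C) Lr ⊃ Mr (axiom D) characterises the serial frames. Such an R need not be serial — not valid.
(D) Lr ⊃ r is axiom T, which corresponds to reflexivity. Such an R need not be reflexive — not valid.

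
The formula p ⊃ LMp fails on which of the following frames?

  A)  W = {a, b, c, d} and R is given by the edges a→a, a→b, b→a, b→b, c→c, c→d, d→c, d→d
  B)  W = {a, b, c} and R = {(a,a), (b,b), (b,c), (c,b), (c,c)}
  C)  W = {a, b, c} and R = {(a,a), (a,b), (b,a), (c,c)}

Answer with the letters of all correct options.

The schema p ⊃ LMp is axiom B; it is valid on a frame iff R is symmetric.
(A) R is symmetric (every R-edge is matched by its reverse), so the schema is valid here.
(B) R is symmetric (every R-edge is matched by its reverse), so the schema is valid here.
(C) R is symmetric (every R-edge is matched by its reverse), so the schema is valid here.

none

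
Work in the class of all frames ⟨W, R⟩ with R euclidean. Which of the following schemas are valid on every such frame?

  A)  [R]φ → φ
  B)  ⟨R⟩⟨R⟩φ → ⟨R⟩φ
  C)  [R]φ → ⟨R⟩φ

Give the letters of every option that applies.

none

(A) [R]φ → φ is axiom T; it is valid on a frame exactly when R is reflexive. Such an R need not be reflexive, so not valid.
(B) the dual of axiom 4: valid iff R is transitive. Such an R need not be transitive — not valid.
(C) [R]φ → ⟨R⟩φ is axiom D; it is valid on a frame exactly when R is serial. Such an R need not be serial, so not valid.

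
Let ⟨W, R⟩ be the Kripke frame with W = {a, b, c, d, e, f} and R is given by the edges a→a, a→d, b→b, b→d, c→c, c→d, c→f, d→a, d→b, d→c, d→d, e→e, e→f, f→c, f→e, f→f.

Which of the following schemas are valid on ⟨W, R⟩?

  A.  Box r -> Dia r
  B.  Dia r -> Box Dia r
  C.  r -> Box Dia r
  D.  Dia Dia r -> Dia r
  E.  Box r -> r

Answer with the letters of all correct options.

R is reflexive: each world relates to itself.
R is symmetric: every R-edge is matched by its reverse.
R is not transitive: a R d and d R b but not a R b.
R is not euclidean: c R d and c R f but not d R f.
R is serial: every world has an R-successor.
(A) axiom D: valid iff R is serial. R is serial — valid.
(B) Dia r -> Box Dia r is axiom 5; it is valid on a frame exactly when R is euclidean. R is not euclidean, so not valid.
(C) r -> Box Dia r is axiom B, which corresponds to symmetry. R is symmetric — valid.
(D) Dia Dia r -> Dia r is the dual of axiom 4, which corresponds to transitivity. R is not transitive — not valid.
(E) Box r -> r (axiom T) characterises the reflexive frames. R is reflexive — valid.

A, C, E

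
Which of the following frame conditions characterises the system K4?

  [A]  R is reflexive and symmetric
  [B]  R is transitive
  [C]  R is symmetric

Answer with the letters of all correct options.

(A) this class determines B (= KTB), not K4.
(B) K4 is sound and complete for exactly this class.
(C) this class determines KB, not K4.

B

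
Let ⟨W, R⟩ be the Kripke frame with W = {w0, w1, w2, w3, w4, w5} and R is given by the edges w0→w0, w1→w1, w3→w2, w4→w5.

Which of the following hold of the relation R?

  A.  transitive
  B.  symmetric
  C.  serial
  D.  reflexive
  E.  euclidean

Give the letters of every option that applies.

A

(A) transitive: R is closed under composition.
(B) not symmetric: w3 R w2 but not w2 R w3.
(C) not serial: w2 has no R-successor.
(D) not reflexive: not w2 R w2.
(E) not euclidean: w3 R w2 and w3 R w2 but not w2 R w2.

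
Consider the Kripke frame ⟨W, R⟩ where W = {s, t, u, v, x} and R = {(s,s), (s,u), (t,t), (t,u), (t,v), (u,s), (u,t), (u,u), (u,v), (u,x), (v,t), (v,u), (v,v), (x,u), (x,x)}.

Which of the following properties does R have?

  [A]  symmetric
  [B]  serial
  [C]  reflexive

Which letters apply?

(A) symmetric: every R-edge is matched by its reverse.
(B) serial: every world has an R-successor.
(C) reflexive: each world relates to itself.

A, B, C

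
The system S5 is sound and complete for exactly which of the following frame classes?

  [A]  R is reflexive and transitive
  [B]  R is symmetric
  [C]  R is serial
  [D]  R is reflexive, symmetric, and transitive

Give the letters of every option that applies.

D

(A) this class determines S4, not S5.
(B) this class determines KB, not S5.
(C) this class determines D, not S5.
(D) S5 is sound and complete for exactly this class.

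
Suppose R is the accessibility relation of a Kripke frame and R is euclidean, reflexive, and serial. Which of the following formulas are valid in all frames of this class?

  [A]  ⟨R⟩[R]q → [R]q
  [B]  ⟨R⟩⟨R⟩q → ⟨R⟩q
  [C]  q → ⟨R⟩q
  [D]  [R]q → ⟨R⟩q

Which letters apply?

A, B, C, D

A relation that is euclidean, reflexive, and serial is also symmetric and transitive.
(A) ⟨R⟩[R]q → [R]q (the dual of axiom 5) characterises the euclidean frames. Every such R is euclidean — valid.
(B) ⟨R⟩⟨R⟩q → ⟨R⟩q is the dual of axiom 4; it is valid on a frame exactly when R is transitive. Every such R is transitive, so valid.
(C) the dual of axiom T: valid iff R is reflexive. Every such R is reflexive — valid.
(D) [R]q → ⟨R⟩q is axiom D; it is valid on a frame exactly when R is serial. Every such R is serial, so valid.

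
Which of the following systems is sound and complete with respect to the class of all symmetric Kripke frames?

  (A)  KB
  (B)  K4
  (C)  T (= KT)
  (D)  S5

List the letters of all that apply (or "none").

A

(A) KB is determined by exactly this class.
(B) K4 is determined by the class of transitive frames.
(C) T (= KT) is determined by the class of reflexive frames.
(D) S5 is determined by the class of reflexive, symmetric, and transitive frames.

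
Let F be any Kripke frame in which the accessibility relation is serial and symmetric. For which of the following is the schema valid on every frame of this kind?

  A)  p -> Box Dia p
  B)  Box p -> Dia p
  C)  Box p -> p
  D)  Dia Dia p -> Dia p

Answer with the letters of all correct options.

(A) p -> Box Dia p is axiom B; it is valid on a frame exactly when R is symmetric. Every such R is symmetric, so valid.
(B) Box p -> Dia p is axiom D; it is valid on a frame exactly when R is serial. Every such R is serial, so valid.
(C) Box p -> p is axiom T; it is valid on a frame exactly when R is reflexive. Such an R need not be reflexive, so not valid.
(D) the dual of axiom 4: valid iff R is transitive. Such an R need not be transitive — not valid.

A, B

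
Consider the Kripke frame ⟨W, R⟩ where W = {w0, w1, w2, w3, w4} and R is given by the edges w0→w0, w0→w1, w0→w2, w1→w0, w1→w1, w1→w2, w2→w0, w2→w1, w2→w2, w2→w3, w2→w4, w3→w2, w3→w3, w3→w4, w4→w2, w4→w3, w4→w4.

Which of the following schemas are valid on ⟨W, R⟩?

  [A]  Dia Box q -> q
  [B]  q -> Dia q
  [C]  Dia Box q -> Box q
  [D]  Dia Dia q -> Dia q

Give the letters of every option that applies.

R is reflexive: each world relates to itself.
R is symmetric: every R-edge is matched by its reverse.
R is not transitive: w0 R w2 and w2 R w3 but not w0 R w3.
R is not euclidean: w2 R w0 and w2 R w3 but not w0 R w3.
(A) Dia Box q -> q (the dual of axiom B) characterises the symmetric frames. R is symmetric — valid.
(B) q -> Dia q is the dual of axiom T, which corresponds to reflexivity. R is reflexive — valid.
(C) Dia Box q -> Box q is the dual of axiom 5, which corresponds to the euclidean property. R is not euclidean — not valid.
(D) Dia Dia q -> Dia q is the dual of axiom 4, which corresponds to transitivity. R is not transitive — not valid.

A, B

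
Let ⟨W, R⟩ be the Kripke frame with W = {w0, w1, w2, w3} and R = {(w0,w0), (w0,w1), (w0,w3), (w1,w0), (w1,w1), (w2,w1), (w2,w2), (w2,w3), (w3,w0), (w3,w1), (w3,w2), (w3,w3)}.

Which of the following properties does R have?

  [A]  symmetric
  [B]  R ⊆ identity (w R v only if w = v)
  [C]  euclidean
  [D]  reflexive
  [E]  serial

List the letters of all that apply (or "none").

(A) not symmetric: w2 R w1 but not w1 R w2.
(B) not ⊆ identity: w0 R w1 with w0 ≠ w1.
(C) not euclidean: w0 R w1 and w0 R w3 but not w1 R w3.
(D) reflexive: each world relates to itself.
(E) serial: every world has an R-successor.

D, E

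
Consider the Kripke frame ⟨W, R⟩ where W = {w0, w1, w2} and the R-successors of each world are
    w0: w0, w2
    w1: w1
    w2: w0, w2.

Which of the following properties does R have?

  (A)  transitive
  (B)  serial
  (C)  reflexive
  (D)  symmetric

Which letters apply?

A, B, C, D

(A) transitive: R is closed under composition.
(B) serial: every world has an R-successor.
(C) reflexive: each world relates to itself.
(D) symmetric: every R-edge is matched by its reverse.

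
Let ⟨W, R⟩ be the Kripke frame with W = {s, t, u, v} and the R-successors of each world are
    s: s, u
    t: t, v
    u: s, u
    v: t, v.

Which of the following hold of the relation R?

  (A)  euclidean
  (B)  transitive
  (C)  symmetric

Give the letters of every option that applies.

(A) euclidean: any two R-successors of the same world are R-related.
(B) transitive: R is closed under composition.
(C) symmetric: every R-edge is matched by its reverse.

A, B, C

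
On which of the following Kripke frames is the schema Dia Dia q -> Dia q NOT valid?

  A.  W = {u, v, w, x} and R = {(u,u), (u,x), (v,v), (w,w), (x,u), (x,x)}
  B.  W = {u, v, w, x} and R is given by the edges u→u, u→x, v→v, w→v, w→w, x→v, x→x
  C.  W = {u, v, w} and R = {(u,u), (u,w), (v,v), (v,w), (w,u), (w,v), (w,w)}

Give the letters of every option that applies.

B, C

The schema Dia Dia q -> Dia q is the dual of axiom 4; it is valid on a frame iff R is transitive.
(A) R is transitive (R is closed under composition), so the schema is valid here.
(B) R is not transitive (u R x and x R v but not u R v), so the schema fails here.
(C) R is not transitive (u R w and w R v but not u R v), so the schema fails here.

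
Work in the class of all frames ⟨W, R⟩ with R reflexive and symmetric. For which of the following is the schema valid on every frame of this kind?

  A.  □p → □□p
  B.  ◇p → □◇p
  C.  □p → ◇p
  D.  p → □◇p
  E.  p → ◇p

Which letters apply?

Reflexive relations are serial.
(A) axiom 4: valid iff R is transitive. Such an R need not be transitive — not valid.
(B) ◇p → □◇p is axiom 5, which corresponds to the euclidean property. Such an R need not be euclidean — not valid.
(C) □p → ◇p is axiom D, which corresponds to seriality. Every such R is serial — valid.
(D) axiom B: valid iff R is symmetric. Every such R is symmetric — valid.
(E) p → ◇p is the dual of axiom T, which corresponds to reflexivity. Every such R is reflexive — valid.

C, D, E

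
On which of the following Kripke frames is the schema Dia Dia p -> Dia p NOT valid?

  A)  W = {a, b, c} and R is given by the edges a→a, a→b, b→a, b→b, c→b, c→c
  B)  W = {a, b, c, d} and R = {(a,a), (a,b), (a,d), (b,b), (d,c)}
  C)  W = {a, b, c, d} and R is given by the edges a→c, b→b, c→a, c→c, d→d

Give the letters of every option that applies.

A, B, C

The schema Dia Dia p -> Dia p is the dual of axiom 4; it is valid on a frame iff R is transitive.
(A) R is not transitive (c R b and b R a but not c R a), so the schema fails here.
(B) R is not transitive (a R d and d R c but not a R c), so the schema fails here.
(C) R is not transitive (a R c and c R a but not a R a), so the schema fails here.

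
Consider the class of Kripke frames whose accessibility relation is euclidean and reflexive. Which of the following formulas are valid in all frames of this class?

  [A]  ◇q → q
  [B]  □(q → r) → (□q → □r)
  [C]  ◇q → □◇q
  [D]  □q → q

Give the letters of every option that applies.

A reflexive euclidean relation is also symmetric (from wRw and wRv the euclidean condition gives vRw) and hence transitive; it is an equivalence relation.
(A) ◇q → q is valid only on frames where every R-edge is a self-loop. Such an R need not be a subset of the identity — not valid.
(B) this is just K, valid on every normal frame.
(C) ◇q → □◇q is axiom 5, which corresponds to the euclidean property. Every such R is euclidean — valid.
(D) □q → q is axiom T, which corresponds to reflexivity. Every such R is reflexive — valid.

B, C, D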